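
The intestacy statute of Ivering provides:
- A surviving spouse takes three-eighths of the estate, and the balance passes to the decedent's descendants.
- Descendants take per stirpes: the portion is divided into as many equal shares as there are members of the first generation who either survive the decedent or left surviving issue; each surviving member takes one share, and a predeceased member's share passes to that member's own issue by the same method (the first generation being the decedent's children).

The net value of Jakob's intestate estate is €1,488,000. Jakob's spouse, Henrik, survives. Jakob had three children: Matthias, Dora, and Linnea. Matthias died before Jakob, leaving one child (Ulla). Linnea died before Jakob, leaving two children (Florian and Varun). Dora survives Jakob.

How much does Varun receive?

Henrik takes three-eighths of €1,488,000 = €558,000. The remaining €930,000 passes to the descendants.
The descendants' portion (€930,000) is divided into 3 shares of €310,000: Dora takes €310,000; Matthias's €310,000 share passes to Matthias's issue; Linnea's €310,000 share passes to Linnea's issue.
Matthias's share (€310,000) passes entirely to Ulla.
Linnea's share (€310,000) is divided into 2 shares of €155,000: Florian and Varun each take €155,000.

Varun receives €155,000.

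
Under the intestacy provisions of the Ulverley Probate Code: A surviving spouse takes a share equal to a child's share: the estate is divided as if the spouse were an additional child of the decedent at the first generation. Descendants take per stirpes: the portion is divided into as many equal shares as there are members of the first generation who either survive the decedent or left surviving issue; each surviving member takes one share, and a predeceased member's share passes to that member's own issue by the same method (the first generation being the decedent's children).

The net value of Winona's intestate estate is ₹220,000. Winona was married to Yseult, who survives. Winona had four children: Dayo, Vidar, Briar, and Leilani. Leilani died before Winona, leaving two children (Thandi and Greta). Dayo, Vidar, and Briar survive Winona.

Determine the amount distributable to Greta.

Greta receives ₹22,000.

The spouse counts as an additional share at the children's level, so there are 5 primary shares of ₹44,000. Yseult takes one such share (₹44,000).
The children's combined portion (₹176,000) is divided into 4 shares of ₹44,000: Dayo, Vidar, and Briar each take ₹44,000; Leilani's ₹44,000 share passes to Leilani's issue.
Leilani's share (₹44,000) is divided into 2 shares of ₹22,000: Thandi and Greta each take ₹22,000.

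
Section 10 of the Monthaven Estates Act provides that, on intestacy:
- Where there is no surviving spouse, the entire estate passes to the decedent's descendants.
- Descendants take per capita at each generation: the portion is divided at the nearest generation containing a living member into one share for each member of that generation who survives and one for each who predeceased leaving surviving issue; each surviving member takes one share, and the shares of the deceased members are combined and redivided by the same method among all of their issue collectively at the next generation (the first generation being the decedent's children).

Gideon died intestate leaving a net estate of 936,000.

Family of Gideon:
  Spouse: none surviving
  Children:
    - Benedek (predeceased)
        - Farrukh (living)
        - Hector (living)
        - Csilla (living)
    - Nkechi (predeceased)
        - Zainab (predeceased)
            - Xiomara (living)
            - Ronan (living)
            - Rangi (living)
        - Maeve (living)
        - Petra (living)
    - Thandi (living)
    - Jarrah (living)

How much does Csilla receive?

The entire 936,000 passes to the descendants.
That amount (936,000) is divided at the children's generation into 4 shares of 234,000. Thandi and Jarrah each take 234,000. The 2 shares of the deceased (Benedek and Nkechi) are combined into a pool of 468,000.
That pool (468,000) is divided at the grandchildren's generation into 6 shares of 78,000. Farrukh, Hector, Csilla, Maeve, and Petra each take 78,000. The remaining share for the deceased Zainab (78,000) is carried to the next generation.
That pool (78,000) is divided at the great-grandchildren's generation equally among Xiomara, Ronan, and Rangi: 26,000 each.

Csilla receives 78,000.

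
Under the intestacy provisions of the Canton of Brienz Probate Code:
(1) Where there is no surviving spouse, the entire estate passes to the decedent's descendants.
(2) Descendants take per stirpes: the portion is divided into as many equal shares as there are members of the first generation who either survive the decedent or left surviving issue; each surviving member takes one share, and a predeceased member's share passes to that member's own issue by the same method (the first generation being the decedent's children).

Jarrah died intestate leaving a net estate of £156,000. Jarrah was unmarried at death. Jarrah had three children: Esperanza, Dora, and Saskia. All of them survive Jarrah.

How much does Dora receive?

The entire £156,000 passes to the descendants.
That amount (£156,000) is divided into 3 shares of £52,000: Esperanza, Dora, and Saskia each take £52,000.

Dora receives £52,000.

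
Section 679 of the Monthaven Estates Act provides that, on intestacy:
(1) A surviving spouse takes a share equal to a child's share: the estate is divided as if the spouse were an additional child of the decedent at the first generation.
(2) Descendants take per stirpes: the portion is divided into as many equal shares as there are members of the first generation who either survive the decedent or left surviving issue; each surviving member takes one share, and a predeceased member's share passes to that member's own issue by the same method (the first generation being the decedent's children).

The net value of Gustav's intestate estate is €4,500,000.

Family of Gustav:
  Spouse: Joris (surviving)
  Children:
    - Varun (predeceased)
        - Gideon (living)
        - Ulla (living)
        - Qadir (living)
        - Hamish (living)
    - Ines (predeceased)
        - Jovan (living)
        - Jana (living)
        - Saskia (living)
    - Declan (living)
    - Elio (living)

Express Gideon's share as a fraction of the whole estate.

The spouse counts as an additional share at the children's level, so there are 5 primary shares of €900,000. Joris takes one such share (€900,000).
The children's combined portion (€3,600,000) is divided into 4 shares of €900,000: Declan and Elio each take €900,000; Varun's €900,000 share passes to Varun's issue; Ines's €900,000 share passes to Ines's issue.
Varun's share (€900,000) is divided into 4 shares of €225,000: Gideon, Ulla, Qadir, and Hamish each take €225,000.
Ines's share (€900,000) is divided into 3 shares of €300,000: Jovan, Jana, and Saskia each take €300,000.

Gideon receives 1/20 of the estate.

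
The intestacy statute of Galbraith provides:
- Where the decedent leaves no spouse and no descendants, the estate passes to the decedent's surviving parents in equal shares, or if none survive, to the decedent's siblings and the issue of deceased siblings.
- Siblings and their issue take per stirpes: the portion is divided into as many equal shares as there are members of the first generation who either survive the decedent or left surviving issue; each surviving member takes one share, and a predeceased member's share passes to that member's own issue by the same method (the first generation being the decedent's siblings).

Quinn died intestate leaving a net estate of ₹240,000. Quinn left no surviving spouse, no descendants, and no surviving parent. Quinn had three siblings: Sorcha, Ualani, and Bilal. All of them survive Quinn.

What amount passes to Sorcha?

The entire ₹240,000 passes to the siblings and their issue.
That amount (₹240,000) is divided into 3 shares of ₹80,000: Sorcha, Ualani, and Bilal each take ₹80,000.

Sorcha receives ₹80,000.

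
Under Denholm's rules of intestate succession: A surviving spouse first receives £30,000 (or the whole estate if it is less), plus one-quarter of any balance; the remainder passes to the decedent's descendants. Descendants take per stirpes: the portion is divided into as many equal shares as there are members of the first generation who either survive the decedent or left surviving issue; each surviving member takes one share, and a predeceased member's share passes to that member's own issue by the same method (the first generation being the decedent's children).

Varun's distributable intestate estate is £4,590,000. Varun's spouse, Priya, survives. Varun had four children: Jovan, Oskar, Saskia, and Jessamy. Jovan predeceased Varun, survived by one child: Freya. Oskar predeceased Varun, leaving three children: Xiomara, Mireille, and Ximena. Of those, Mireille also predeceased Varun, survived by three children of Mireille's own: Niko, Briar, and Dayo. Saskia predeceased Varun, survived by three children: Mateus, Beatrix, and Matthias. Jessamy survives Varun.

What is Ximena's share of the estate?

Ximena receives £285,000.

Priya first takes £30,000, leaving a balance of £4,560,000. Priya then takes one-quarter of the balance (£1,140,000), for a total of £1,170,000. The remaining £3,420,000 passes to the descendants.
The descendants' portion (£3,420,000) is divided into 4 shares of £855,000: Jessamy takes £855,000; Jovan's £855,000 share passes to Jovan's issue; Oskar's £855,000 share passes to Oskar's issue; Saskia's £855,000 share passes to Saskia's issue.
Jovan's share (£855,000) passes entirely to Freya.
Oskar's share (£855,000) is divided into 3 shares of £285,000: Xiomara and Ximena each take £285,000; Mireille's £285,000 share passes to Mireille's issue.
Mireille's share (£285,000) is divided into 3 shares of £95,000: Niko, Briar, and Dayo each take £95,000.
Saskia's share (£855,000) is divided into 3 shares of £285,000: Mateus, Beatrix, and Matthias each take £285,000.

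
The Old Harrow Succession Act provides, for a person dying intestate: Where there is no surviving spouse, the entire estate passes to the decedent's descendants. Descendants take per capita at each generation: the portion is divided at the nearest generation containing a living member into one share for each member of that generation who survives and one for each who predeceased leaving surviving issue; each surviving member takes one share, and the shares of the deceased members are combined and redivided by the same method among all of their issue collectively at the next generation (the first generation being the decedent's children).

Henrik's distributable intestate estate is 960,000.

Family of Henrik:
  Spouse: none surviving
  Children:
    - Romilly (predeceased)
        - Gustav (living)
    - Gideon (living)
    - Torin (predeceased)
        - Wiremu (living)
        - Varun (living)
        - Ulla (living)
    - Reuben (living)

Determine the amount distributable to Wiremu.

Wiremu receives 120,000.

The entire 960,000 passes to the descendants.
That amount (960,000) is divided at the children's generation into 4 shares of 240,000. Gideon and Reuben each take 240,000. The 2 shares of the deceased (Romilly and Torin) are combined into a pool of 480,000.
That pool (480,000) is divided at the grandchildren's generation equally among Gustav, Wiremu, Varun, and Ulla: 120,000 each.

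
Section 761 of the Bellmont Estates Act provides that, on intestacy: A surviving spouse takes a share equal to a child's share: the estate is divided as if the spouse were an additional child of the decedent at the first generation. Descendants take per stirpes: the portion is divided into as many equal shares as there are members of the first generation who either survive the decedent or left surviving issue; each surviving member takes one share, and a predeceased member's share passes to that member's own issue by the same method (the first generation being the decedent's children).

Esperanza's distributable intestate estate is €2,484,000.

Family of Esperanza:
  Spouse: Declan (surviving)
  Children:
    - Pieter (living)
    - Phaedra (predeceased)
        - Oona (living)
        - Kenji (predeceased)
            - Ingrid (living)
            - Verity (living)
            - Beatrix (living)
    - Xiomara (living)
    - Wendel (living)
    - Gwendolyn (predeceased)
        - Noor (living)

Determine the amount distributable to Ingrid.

Ingrid receives €69,000.

The spouse counts as an additional share at the children's level, so there are 6 primary shares of €414,000. Declan takes one such share (€414,000).
The children's combined portion (€2,070,000) is divided into 5 shares of €414,000: Pieter, Xiomara, and Wendel each take €414,000; Phaedra's €414,000 share passes to Phaedra's issue; Gwendolyn's €414,000 share passes to Gwendolyn's issue.
Phaedra's share (€414,000) is divided into 2 shares of €207,000: Oona takes €207,000; Kenji's €207,000 share passes to Kenji's issue.
Kenji's share (€207,000) is divided into 3 shares of €69,000: Ingrid, Verity, and Beatrix each take €69,000.
Gwendolyn's share (€414,000) passes entirely to Noor.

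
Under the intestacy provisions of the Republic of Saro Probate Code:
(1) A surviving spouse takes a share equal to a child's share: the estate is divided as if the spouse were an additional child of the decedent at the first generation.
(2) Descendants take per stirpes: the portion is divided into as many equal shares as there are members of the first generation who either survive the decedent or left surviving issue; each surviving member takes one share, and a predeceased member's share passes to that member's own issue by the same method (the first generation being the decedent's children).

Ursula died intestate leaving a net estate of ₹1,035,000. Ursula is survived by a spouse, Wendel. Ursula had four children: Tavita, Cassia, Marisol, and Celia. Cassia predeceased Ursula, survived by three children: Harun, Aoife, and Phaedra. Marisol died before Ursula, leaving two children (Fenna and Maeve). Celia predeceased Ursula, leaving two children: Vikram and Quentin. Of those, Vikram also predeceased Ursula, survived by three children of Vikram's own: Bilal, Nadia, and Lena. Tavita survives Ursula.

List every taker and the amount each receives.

The spouse counts as an additional share at the children's level, so there are 5 primary shares of ₹207,000. Wendel takes one such share (₹207,000).
The children's combined portion (₹828,000) is divided into 4 shares of ₹207,000: Tavita takes ₹207,000; Cassia's ₹207,000 share passes to Cassia's issue; Marisol's ₹207,000 share passes to Marisol's issue; Celia's ₹207,000 share passes to Celia's issue.
Cassia's share (₹207,000) is divided into 3 shares of ₹69,000: Harun, Aoife, and Phaedra each take ₹69,000.
Marisol's share (₹207,000) is divided into 2 shares of ₹103,500: Fenna and Maeve each take ₹103,500.
Celia's share (₹207,000) is divided into 2 shares of ₹103,500: Quentin takes ₹103,500; Vikram's ₹103,500 share passes to Vikram's issue.
Vikram's share (₹103,500) is divided into 3 shares of ₹34,500: Bilal, Nadia, and Lena each take ₹34,500.

Wendel: ₹207,000; Tavita: ₹207,000; Harun: ₹69,000; Aoife: ₹69,000; Phaedra: ₹69,000; Fenna: ₹103,500; Maeve: ₹103,500; Bilal: ₹34,500; Nadia: ₹34,500; Lena: ₹34,500; Quentin: ₹103,500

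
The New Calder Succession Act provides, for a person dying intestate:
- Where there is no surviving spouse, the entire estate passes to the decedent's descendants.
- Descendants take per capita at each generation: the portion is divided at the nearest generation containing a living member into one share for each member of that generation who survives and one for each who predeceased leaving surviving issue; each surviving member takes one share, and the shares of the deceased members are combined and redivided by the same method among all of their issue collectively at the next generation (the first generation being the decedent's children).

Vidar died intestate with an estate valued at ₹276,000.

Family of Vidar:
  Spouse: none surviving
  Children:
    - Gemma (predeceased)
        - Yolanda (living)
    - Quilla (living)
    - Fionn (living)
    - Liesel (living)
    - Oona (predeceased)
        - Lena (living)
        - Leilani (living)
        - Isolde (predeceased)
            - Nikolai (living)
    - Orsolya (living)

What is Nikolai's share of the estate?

Nikolai receives ₹23,000.

The entire ₹276,000 passes to the descendants.
That amount (₹276,000) is divided at the children's generation into 6 shares of ₹46,000. Quilla, Fionn, Liesel, and Orsolya each take ₹46,000. The 2 shares of the deceased (Gemma and Oona) are combined into a pool of ₹92,000.
That pool (₹92,000) is divided at the grandchildren's generation into 4 shares of ₹23,000. Yolanda, Lena, and Leilani each take ₹23,000. The remaining share for the deceased Isolde (₹23,000) is carried to the next generation.
That pool (₹23,000) passes entirely to Nikolai, the sole taker at the great-grandchildren's generation.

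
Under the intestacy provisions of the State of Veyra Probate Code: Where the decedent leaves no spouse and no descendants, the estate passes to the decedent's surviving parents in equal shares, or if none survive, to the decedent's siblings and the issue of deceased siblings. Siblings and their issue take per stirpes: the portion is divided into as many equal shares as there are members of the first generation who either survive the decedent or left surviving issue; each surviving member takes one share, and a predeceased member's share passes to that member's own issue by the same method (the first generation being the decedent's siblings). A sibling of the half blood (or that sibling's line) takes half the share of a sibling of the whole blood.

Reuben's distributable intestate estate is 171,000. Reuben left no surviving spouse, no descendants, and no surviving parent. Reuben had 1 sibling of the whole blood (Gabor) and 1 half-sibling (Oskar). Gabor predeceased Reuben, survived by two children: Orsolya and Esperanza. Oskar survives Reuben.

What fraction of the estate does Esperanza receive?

Esperanza receives 1/3 of the estate.

The entire 171,000 passes to the siblings and their issue.
Counting each half-blood sibling's line as half a unit, there are 3/2 units in 171,000, so one unit is 114,000. Whole-blood lines (Gabor) take 114,000 each; half-blood lines (Oskar) take 57,000 each.
Gabor's share (114,000) is divided into 2 shares of 57,000: Orsolya and Esperanza each take 57,000.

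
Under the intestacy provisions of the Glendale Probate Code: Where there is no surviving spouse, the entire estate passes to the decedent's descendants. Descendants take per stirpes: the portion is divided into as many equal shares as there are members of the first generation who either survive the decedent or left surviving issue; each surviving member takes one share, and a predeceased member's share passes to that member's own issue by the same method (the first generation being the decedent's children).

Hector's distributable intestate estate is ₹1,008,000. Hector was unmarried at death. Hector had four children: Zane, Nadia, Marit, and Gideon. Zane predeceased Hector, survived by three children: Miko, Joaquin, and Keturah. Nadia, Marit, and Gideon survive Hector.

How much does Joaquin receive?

Joaquin receives ₹84,000.

The entire ₹1,008,000 passes to the descendants.
That amount (₹1,008,000) is divided into 4 shares of ₹252,000: Nadia, Marit, and Gideon each take ₹252,000; Zane's ₹252,000 share passes to Zane's issue.
Zane's share (₹252,000) is divided into 3 shares of ₹84,000: Miko, Joaquin, and Keturah each take ₹84,000.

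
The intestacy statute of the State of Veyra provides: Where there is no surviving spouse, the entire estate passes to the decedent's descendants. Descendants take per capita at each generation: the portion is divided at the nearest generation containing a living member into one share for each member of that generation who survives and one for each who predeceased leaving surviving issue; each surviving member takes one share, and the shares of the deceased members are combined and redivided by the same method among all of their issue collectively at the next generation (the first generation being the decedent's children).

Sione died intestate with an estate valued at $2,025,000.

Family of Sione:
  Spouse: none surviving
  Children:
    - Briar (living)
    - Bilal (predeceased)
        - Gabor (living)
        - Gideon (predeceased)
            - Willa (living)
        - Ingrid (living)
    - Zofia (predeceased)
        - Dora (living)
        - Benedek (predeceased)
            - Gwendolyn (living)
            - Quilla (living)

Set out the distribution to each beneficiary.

The entire $2,025,000 passes to the descendants.
That amount ($2,025,000) is divided at the children's generation into 3 shares of $675,000. Briar takes $675,000. The 2 shares of the deceased (Bilal and Zofia) are combined into a pool of $1,350,000.
That pool ($1,350,000) is divided at the grandchildren's generation into 5 shares of $270,000. Gabor, Ingrid, and Dora each take $270,000. The 2 shares of the deceased (Gideon and Benedek) are combined into a pool of $540,000.
That pool ($540,000) is divided at the great-grandchildren's generation equally among Willa, Gwendolyn, and Quilla: $180,000 each.

Briar: $675,000; Gabor: $270,000; Willa: $180,000; Ingrid: $270,000; Dora: $270,000; Gwendolyn: $180,000; Quilla: $180,000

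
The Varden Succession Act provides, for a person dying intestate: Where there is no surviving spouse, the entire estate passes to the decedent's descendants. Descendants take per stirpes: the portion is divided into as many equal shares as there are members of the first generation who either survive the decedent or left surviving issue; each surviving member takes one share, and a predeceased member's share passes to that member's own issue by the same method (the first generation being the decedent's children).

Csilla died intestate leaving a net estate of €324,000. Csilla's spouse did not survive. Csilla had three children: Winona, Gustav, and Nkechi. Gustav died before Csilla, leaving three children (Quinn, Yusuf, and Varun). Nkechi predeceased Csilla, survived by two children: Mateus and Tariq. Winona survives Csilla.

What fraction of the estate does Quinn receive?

Quinn receives 1/9 of the estate.

The entire €324,000 passes to the descendants.
That amount (€324,000) is divided into 3 shares of €108,000: Winona takes €108,000; Gustav's €108,000 share passes to Gustav's issue; Nkechi's €108,000 share passes to Nkechi's issue.
Gustav's share (€108,000) is divided into 3 shares of €36,000: Quinn, Yusuf, and Varun each take €36,000.
Nkechi's share (€108,000) is divided into 2 shares of €54,000: Mateus and Tariq each take €54,000.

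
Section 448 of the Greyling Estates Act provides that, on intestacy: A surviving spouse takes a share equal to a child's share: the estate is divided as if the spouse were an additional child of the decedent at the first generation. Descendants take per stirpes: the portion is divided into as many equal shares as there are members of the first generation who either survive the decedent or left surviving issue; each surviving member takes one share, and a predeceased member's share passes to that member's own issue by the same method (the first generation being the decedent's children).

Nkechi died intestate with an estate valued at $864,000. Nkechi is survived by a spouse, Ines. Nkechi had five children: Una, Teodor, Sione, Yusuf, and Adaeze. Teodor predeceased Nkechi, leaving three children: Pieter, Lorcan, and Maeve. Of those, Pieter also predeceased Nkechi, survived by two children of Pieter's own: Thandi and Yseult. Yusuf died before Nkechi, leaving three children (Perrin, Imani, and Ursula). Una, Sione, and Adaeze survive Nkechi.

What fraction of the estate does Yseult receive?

Yseult receives 1/36 of the estate.

The spouse counts as an additional share at the children's level, so there are 6 primary shares of $144,000. Ines takes one such share ($144,000).
The children's combined portion ($720,000) is divided into 5 shares of $144,000: Una, Sione, and Adaeze each take $144,000; Teodor's $144,000 share passes to Teodor's issue; Yusuf's $144,000 share passes to Yusuf's issue.
Teodor's share ($144,000) is divided into 3 shares of $48,000: Lorcan and Maeve each take $48,000; Pieter's $48,000 share passes to Pieter's issue.
Pieter's share ($48,000) is divided into 2 shares of $24,000: Thandi and Yseult each take $24,000.
Yusuf's share ($144,000) is divided into 3 shares of $48,000: Perrin, Imani, and Ursula each take $48,000.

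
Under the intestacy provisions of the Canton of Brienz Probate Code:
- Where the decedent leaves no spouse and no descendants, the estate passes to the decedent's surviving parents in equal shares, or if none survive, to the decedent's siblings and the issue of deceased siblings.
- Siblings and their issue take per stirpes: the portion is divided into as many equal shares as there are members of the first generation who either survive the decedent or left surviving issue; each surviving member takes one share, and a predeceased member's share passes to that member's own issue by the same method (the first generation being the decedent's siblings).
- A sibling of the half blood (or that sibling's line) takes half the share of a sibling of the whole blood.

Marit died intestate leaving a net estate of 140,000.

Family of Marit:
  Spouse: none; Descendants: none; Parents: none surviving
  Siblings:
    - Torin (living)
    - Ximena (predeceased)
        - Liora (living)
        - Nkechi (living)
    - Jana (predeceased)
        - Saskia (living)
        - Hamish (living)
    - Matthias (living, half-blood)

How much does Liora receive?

Liora receives 20,000.

The entire 140,000 passes to the siblings and their issue.
Counting each half-blood sibling's line as half a unit, there are 7/2 units in 140,000, so one unit is 40,000. Whole-blood lines (Torin, Ximena, and Jana) take 40,000 each; half-blood lines (Matthias) take 20,000 each.
Ximena's share (40,000) is divided into 2 shares of 20,000: Liora and Nkechi each take 20,000.
Jana's share (40,000) is divided into 2 shares of 20,000: Saskia and Hamish each take 20,000.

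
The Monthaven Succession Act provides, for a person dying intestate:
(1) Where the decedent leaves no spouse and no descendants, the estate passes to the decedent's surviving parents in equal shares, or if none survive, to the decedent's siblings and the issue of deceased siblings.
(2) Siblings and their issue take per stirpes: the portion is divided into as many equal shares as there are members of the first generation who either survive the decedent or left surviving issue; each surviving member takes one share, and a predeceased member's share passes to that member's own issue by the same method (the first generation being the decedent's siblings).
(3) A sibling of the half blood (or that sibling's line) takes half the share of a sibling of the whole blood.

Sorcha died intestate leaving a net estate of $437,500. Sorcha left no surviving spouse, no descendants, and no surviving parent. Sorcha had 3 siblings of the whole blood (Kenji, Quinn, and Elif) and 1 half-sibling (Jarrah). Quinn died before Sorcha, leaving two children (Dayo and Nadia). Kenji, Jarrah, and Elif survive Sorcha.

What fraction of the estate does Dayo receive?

Dayo receives 1/7 of the estate.

The entire $437,500 passes to the siblings and their issue.
Counting each half-blood sibling's line as half a unit, there are 7/2 units in $437,500, so one unit is $125,000. Whole-blood lines (Kenji, Quinn, and Elif) take $125,000 each; half-blood lines (Jarrah) take $62,500 each.
Quinn's share ($125,000) is divided into 2 shares of $62,500: Dayo and Nadia each take $62,500.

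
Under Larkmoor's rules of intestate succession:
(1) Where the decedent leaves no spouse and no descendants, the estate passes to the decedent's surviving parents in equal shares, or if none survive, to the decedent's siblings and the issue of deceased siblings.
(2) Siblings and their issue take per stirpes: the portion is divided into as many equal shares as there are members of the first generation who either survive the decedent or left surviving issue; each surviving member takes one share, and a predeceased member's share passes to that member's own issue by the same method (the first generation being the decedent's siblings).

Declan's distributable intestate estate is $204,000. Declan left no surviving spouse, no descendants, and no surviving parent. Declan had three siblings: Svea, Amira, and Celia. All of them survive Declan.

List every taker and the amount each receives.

The entire $204,000 passes to the siblings and their issue.
That amount ($204,000) is divided into 3 shares of $68,000: Svea, Amira, and Celia each take $68,000.

Svea: $68,000; Amira: $68,000; Celia: $68,000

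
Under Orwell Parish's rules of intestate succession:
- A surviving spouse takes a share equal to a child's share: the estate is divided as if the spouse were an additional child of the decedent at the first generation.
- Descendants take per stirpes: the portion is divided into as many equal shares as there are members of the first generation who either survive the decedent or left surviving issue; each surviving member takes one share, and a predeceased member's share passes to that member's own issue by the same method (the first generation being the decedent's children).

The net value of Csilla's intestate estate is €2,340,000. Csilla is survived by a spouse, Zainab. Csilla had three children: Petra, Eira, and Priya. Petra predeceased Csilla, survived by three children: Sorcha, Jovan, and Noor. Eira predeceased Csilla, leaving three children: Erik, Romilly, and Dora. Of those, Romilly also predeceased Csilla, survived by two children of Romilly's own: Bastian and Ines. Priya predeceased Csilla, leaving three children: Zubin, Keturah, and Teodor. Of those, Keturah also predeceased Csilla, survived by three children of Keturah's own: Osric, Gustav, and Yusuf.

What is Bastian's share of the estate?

The spouse counts as an additional share at the children's level, so there are 4 primary shares of €585,000. Zainab takes one such share (€585,000).
The children's combined portion (€1,755,000) is divided into 3 shares of €585,000: Petra's €585,000 share passes to Petra's issue; Eira's €585,000 share passes to Eira's issue; Priya's €585,000 share passes to Priya's issue.
Petra's share (€585,000) is divided into 3 shares of €195,000: Sorcha, Jovan, and Noor each take €195,000.
Eira's share (€585,000) is divided into 3 shares of €195,000: Erik and Dora each take €195,000; Romilly's €195,000 share passes to Romilly's issue.
Romilly's share (€195,000) is divided into 2 shares of €97,500: Bastian and Ines each take €97,500.
Priya's share (€585,000) is divided into 3 shares of €195,000: Zubin and Teodor each take €195,000; Keturah's €195,000 share passes to Keturah's issue.
Keturah's share (€195,000) is divided into 3 shares of €65,000: Osric, Gustav, and Yusuf each take €65,000.

Bastian receives €97,500.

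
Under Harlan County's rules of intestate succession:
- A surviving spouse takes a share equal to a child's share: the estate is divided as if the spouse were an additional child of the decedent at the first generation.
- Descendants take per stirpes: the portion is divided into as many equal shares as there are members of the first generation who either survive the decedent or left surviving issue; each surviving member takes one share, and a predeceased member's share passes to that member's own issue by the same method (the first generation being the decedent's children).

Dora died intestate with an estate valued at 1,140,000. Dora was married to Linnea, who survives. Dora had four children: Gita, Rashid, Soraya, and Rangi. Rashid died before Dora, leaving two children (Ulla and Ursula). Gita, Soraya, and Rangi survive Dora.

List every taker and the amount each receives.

Linnea: 228,000; Gita: 228,000; Ulla: 114,000; Ursula: 114,000; Soraya: 228,000; Rangi: 228,000

The spouse counts as an additional share at the children's level, so there are 5 primary shares of 228,000. Linnea takes one such share (228,000).
The children's combined portion (912,000) is divided into 4 shares of 228,000: Gita, Soraya, and Rangi each take 228,000; Rashid's 228,000 share passes to Rashid's issue.
Rashid's share (228,000) is divided into 2 shares of 114,000: Ulla and Ursula each take 114,000.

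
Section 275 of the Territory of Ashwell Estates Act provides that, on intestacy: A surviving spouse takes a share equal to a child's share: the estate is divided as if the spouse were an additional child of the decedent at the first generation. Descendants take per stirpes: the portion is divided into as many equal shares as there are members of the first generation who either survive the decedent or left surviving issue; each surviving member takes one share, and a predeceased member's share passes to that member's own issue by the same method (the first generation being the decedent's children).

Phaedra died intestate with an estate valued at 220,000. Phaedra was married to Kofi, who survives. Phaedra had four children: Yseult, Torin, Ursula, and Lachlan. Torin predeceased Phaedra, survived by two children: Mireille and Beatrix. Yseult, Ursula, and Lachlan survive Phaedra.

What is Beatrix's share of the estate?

The spouse counts as an additional share at the children's level, so there are 5 primary shares of 44,000. Kofi takes one such share (44,000).
The children's combined portion (176,000) is divided into 4 shares of 44,000: Yseult, Ursula, and Lachlan each take 44,000; Torin's 44,000 share passes to Torin's issue.
Torin's share (44,000) is divided into 2 shares of 22,000: Mireille and Beatrix each take 22,000.

Beatrix receives 22,000.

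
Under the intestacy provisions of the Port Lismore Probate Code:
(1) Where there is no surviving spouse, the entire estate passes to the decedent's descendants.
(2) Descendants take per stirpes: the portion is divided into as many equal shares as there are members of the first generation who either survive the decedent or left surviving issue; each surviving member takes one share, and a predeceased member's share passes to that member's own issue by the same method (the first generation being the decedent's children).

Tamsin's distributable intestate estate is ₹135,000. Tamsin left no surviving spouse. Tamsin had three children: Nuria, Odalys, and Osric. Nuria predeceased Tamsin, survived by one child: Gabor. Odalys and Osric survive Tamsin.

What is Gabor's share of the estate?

The entire ₹135,000 passes to the descendants.
That amount (₹135,000) is divided into 3 shares of ₹45,000: Odalys and Osric each take ₹45,000; Nuria's ₹45,000 share passes to Nuria's issue.
Nuria's share (₹45,000) passes entirely to Gabor.

Gabor receives ₹45,000.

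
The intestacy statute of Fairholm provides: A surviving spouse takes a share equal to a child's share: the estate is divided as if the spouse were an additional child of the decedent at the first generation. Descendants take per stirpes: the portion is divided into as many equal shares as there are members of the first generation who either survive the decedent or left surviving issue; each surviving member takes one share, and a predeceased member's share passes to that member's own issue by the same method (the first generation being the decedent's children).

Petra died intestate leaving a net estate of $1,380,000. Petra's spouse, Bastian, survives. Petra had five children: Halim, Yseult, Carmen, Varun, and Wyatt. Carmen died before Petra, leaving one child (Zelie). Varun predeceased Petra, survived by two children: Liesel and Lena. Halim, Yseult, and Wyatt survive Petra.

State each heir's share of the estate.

The spouse counts as an additional share at the children's level, so there are 6 primary shares of $230,000. Bastian takes one such share ($230,000).
The children's combined portion ($1,150,000) is divided into 5 shares of $230,000: Halim, Yseult, and Wyatt each take $230,000; Carmen's $230,000 share passes to Carmen's issue; Varun's $230,000 share passes to Varun's issue.
Carmen's share ($230,000) passes entirely to Zelie.
Varun's share ($230,000) is divided into 2 shares of $115,000: Liesel and Lena each take $115,000.

Bastian: $230,000; Halim: $230,000; Yseult: $230,000; Zelie: $230,000; Liesel: $115,000; Lena: $115,000; Wyatt: $230,000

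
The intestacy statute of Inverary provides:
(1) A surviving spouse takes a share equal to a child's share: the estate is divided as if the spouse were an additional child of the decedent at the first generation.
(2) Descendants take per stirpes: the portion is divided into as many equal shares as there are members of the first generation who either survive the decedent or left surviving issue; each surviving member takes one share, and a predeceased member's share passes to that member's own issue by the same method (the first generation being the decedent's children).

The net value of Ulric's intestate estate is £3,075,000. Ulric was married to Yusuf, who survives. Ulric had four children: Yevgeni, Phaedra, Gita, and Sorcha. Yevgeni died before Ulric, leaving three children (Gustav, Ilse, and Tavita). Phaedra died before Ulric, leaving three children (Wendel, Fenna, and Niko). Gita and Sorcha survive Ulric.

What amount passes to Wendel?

The spouse counts as an additional share at the children's level, so there are 5 primary shares of £615,000. Yusuf takes one such share (£615,000).
The children's combined portion (£2,460,000) is divided into 4 shares of £615,000: Gita and Sorcha each take £615,000; Yevgeni's £615,000 share passes to Yevgeni's issue; Phaedra's £615,000 share passes to Phaedra's issue.
Yevgeni's share (£615,000) is divided into 3 shares of £205,000: Gustav, Ilse, and Tavita each take £205,000.
Phaedra's share (£615,000) is divided into 3 shares of £205,000: Wendel, Fenna, and Niko each take £205,000.

Wendel receives £205,000.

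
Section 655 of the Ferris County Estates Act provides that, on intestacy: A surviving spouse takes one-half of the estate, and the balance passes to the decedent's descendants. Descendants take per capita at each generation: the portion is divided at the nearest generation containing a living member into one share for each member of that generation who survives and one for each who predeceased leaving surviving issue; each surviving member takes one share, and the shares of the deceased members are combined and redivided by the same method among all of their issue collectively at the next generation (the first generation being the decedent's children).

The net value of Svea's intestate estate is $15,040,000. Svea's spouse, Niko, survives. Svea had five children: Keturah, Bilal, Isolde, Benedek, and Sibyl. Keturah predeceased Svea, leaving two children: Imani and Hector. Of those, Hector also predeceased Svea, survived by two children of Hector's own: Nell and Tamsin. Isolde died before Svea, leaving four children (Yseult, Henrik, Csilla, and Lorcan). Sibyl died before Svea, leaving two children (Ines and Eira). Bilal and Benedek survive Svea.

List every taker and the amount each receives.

Niko takes one-half of $15,040,000 = $7,520,000. The remaining $7,520,000 passes to the descendants.
The descendants' portion ($7,520,000) is divided at the children's generation into 5 shares of $1,504,000. Bilal and Benedek each take $1,504,000. The 3 shares of the deceased (Keturah, Isolde, and Sibyl) are combined into a pool of $4,512,000.
That pool ($4,512,000) is divided at the grandchildren's generation into 8 shares of $564,000. Imani, Yseult, Henrik, Csilla, Lorcan, Ines, and Eira each take $564,000. The remaining share for the deceased Hector ($564,000) is carried to the next generation.
That pool ($564,000) is divided at the great-grandchildren's generation equally among Nell and Tamsin: $282,000 each.

Niko: $7,520,000; Imani: $564,000; Nell: $282,000; Tamsin: $282,000; Bilal: $1,504,000; Yseult: $564,000; Henrik: $564,000; Csilla: $564,000; Lorcan: $564,000; Benedek: $1,504,000; Ines: $564,000; Eira: $564,000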